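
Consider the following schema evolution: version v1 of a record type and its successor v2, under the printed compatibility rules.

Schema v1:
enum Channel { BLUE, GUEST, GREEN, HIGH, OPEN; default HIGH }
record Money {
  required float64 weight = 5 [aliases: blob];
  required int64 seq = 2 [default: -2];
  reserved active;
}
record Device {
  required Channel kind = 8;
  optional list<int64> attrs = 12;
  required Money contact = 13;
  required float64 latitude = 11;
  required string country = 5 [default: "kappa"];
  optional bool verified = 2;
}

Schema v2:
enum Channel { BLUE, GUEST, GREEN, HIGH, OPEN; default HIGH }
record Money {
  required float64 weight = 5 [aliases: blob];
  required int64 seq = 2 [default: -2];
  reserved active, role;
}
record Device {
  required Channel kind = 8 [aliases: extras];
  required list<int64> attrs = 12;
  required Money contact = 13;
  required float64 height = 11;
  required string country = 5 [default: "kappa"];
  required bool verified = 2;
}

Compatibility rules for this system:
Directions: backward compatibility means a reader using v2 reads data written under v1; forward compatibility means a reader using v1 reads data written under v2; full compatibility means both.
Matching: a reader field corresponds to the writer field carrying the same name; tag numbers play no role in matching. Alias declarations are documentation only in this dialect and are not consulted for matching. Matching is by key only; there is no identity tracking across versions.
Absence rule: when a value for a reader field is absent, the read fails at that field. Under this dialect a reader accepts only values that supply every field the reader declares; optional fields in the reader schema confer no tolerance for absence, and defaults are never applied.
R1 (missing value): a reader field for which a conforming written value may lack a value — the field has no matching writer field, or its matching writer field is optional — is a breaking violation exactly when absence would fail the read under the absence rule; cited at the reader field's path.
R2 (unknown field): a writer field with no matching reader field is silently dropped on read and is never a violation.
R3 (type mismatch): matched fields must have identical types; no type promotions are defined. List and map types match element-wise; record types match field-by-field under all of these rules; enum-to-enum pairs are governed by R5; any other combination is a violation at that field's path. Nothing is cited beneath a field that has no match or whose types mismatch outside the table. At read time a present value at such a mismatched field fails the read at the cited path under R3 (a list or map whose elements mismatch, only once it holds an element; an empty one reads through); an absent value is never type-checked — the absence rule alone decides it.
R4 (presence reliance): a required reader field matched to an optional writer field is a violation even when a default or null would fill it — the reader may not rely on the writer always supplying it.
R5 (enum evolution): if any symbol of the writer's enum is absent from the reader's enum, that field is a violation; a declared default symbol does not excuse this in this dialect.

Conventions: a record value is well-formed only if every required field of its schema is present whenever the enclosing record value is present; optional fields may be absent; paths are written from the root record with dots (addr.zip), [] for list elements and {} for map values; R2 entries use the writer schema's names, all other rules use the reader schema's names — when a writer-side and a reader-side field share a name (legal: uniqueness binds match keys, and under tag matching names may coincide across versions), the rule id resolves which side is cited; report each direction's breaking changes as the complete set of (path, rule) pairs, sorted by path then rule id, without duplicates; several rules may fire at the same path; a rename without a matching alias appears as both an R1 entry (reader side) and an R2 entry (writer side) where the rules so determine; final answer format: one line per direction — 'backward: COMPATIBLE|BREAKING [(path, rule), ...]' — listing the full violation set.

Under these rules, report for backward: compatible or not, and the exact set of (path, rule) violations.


backward: BREAKING [(attrs, R1), (attrs, R4), (height, R1), (verified, R1), (verified, R4)]

in Device below, arrows point writer -> reader
checking backward for Device: reader v2 against writer v1:
  kind: Channel -> Channel, writer required; from kind
  attrs: list<int64> -> list<int64>, writer optional; from attrs
  contact: Money -> Money, writer required; from contact
  height: no writer match
  country: string -> string, writer required; from country
  verified: bool -> bool, writer optional; from verified
  latitude (writer side), unknown to reader
  contact.weight: float64 -> float64, writer required; from contact.weight
  contact.seq: int64 -> int64, writer required; from contact.seq
  rule R1 violated at attrs
  rule R4 violated at attrs
  rule R1 violated at height
  rule R1 violated at verified
  rule R4 violated at verified
  => 5 violation(s): backward is BREAKING for Device


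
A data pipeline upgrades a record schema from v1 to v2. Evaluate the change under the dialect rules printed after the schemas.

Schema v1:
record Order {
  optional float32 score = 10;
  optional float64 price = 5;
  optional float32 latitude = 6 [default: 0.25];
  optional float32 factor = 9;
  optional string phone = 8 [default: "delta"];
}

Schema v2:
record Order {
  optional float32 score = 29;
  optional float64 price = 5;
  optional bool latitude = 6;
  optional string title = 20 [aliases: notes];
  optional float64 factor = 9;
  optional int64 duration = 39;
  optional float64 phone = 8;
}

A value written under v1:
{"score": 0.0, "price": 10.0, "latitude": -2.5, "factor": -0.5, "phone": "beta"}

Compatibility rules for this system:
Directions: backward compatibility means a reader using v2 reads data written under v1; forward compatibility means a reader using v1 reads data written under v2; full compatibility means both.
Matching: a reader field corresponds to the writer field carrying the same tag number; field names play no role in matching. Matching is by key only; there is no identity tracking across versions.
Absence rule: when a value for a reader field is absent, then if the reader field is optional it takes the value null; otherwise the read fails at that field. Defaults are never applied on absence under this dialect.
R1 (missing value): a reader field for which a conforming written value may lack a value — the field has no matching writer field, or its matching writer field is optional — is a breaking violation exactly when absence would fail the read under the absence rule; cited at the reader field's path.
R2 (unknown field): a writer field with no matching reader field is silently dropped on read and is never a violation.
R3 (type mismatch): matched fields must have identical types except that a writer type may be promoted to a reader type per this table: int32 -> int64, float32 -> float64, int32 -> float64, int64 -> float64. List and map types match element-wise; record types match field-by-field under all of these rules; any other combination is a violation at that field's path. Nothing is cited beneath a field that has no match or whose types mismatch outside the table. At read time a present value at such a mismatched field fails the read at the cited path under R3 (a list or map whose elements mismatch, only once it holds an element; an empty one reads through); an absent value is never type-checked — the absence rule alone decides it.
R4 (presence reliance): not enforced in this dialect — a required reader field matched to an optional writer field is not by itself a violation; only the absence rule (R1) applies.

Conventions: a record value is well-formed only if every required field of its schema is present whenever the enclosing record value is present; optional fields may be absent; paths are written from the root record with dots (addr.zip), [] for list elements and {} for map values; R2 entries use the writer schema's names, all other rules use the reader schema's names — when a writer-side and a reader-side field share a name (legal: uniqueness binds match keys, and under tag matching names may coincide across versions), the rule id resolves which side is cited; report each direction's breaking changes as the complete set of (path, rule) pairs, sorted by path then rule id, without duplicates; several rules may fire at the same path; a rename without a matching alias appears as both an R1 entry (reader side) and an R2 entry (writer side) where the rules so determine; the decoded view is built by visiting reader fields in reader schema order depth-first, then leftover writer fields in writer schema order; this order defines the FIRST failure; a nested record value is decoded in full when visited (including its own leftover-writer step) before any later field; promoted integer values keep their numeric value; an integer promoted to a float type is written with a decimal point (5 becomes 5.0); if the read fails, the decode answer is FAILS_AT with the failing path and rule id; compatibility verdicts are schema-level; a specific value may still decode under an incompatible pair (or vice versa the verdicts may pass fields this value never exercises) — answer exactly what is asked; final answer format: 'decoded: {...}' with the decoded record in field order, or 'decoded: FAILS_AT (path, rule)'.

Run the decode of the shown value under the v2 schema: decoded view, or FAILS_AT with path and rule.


decoded: FAILS_AT (latitude, R3)

in Order below, arrows point writer -> reader
decoding the Order value with the v2 reader:
  score := null (not supplied -> null)
  price := 10.0
  read fails at latitude under R3
  => FAILS_AT (latitude, R3)
the rest of the Order diff is inert for this question:
  field factor in record Order: type float32 changed to float64 -> affects the rule determinations only; this particular Order value decodes identically
  added field duration to record Order: optional int64, tag 39 (in v2 it sits immediately before phone) -> inert under this dialect — no rule fires on Order and the result does not move
  added field title to record Order: optional string, tag 20 (in v2 it sits immediately before factor) -> inert under this dialect — no rule fires on Order and the result does not move
  field phone in record Order: type string changed to float64 (its default is dropped) -> affects the rule determinations only; this particular Order value decodes identically
  field score in record Order: tag 10 changed to 29 -> inert under this dialect — no rule fires on Order and the result does not move


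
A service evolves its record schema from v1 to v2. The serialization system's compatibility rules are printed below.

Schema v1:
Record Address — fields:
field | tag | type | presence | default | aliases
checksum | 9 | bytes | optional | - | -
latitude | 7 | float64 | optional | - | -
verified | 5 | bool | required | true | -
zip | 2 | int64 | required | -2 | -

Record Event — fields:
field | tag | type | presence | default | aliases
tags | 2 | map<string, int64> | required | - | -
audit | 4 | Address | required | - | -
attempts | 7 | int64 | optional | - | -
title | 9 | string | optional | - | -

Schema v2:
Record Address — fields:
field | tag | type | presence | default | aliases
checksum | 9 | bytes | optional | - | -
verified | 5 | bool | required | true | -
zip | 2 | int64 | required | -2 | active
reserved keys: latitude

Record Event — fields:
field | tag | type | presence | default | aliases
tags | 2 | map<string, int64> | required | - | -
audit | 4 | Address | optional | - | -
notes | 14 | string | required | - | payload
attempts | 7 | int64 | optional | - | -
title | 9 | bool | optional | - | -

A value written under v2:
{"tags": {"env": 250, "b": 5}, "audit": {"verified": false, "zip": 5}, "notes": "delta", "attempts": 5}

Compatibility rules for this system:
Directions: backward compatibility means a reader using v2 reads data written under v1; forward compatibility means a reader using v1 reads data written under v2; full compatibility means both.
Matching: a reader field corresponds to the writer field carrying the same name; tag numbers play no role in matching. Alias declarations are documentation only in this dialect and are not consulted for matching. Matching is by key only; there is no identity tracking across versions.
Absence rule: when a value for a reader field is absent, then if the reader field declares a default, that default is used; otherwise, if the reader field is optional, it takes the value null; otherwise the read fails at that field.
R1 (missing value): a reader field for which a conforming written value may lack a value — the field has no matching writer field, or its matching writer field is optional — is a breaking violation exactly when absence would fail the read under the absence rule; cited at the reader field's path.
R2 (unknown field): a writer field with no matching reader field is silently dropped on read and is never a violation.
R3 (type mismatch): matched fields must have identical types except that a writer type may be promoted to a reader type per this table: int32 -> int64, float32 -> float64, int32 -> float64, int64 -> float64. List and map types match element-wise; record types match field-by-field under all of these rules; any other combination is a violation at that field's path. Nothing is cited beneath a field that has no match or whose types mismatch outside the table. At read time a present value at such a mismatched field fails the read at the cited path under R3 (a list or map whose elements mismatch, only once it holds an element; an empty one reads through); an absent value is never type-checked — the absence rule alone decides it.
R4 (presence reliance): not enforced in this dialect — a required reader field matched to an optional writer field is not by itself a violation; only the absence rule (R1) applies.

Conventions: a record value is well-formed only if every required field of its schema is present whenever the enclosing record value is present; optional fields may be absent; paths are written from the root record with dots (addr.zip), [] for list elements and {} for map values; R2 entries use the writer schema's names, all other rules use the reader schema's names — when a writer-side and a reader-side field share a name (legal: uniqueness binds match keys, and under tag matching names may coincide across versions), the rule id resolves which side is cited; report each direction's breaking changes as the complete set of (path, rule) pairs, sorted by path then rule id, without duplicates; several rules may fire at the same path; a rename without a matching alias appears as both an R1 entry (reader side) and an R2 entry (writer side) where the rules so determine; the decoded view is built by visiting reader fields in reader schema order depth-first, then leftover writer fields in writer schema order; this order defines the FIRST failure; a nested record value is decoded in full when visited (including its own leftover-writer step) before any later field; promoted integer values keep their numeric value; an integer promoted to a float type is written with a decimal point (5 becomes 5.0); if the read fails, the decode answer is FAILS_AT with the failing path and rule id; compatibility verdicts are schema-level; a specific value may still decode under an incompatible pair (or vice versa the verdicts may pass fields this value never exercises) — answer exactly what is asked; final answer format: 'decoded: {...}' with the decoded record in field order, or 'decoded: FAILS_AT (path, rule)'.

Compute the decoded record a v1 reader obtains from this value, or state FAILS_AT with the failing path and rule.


arrows below run writer -> reader for Event
decode (reader v1):
  tags := {"env": 250, "b": 5}
  audit.checksum := null (absent, optional -> null)
  audit.latitude := null (absent, optional -> null)
  audit.verified := false
  audit.zip := 5
  attempts := 5
  title := null (absent, optional -> null)
  writer notes: unknown -> dropped
  => decoded: {"tags": {"env": 250, "b": 5}, "audit": {"checksum": null, "latitude": null, "verified": false, "zip": 5}, "attempts": 5, "title": null}
remaining Event differences; none change what is asked:
  added field notes to record Event: required string, tag 14 (in v2 it sits immediately before attempts) -> a verdict-level change on Event — the shown value reads the same
  field audit in record Event: required changed to optional -> a verdict-level change on Event — the shown value reads the same
  removed field latitude from record Address (its key "latitude" joins the reserved list) -> fires no rule on Event under this dialect and leaves the result unchanged
  field title in record Event: type string changed to bool -> a verdict-level change on Event — the shown value reads the same

decoded: {"tags": {"env": 250, "b": 5}, "audit": {"checksum": null, "latitude": null, "verified": false, "zip": 5}, "attempts": 5, "title": null}


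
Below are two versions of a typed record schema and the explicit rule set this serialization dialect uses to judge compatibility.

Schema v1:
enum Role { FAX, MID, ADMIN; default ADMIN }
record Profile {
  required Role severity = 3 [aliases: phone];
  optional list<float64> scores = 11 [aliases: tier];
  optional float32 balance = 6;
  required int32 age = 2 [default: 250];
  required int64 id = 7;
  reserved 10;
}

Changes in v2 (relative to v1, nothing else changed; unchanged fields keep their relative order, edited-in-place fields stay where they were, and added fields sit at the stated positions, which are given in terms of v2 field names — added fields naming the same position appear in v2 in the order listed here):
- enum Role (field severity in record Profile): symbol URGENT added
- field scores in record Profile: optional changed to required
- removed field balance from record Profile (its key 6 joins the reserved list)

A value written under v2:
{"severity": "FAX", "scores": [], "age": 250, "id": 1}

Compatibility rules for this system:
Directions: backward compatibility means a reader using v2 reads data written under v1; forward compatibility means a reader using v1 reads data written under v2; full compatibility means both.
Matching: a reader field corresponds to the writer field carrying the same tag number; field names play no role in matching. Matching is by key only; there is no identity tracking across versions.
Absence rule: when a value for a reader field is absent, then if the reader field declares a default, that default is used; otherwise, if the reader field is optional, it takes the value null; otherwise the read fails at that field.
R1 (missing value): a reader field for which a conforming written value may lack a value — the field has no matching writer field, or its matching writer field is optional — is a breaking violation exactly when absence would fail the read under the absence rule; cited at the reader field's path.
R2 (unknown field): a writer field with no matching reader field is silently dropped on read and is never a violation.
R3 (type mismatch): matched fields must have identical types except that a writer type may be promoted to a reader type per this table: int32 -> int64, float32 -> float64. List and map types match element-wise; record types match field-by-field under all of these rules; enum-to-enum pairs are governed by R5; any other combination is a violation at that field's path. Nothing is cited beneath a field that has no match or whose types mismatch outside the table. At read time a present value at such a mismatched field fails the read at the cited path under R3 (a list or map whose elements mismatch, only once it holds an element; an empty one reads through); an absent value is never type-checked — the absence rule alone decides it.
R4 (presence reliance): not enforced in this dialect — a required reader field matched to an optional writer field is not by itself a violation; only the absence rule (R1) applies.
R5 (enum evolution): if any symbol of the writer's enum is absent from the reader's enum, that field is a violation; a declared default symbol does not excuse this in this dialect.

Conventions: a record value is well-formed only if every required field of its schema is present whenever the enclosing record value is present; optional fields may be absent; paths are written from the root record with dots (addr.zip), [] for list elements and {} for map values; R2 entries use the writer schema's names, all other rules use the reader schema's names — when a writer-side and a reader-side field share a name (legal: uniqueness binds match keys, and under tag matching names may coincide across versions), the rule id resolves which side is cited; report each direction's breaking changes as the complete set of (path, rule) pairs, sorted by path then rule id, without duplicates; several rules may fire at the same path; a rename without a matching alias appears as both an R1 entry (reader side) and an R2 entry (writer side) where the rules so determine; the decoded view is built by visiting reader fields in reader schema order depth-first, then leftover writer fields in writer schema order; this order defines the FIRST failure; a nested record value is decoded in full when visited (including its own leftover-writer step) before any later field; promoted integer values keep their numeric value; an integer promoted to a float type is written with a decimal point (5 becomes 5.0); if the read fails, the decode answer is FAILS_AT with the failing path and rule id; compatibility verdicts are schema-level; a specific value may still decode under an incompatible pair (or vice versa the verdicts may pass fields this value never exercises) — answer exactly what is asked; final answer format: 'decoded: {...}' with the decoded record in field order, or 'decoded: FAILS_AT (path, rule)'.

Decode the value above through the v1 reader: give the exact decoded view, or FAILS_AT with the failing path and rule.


decoded: {"severity": "FAX", "scores": [], "balance": null, "age": 250, "id": 1}

in Profile below, arrows point writer -> reader
migrating the Profile value to v1:
  severity := "FAX"
  scores := []
  balance := null (absent, optional -> null)
  age := 250
  id := 1
  => decoded: {"severity": "FAX", "scores": [], "balance": null, "age": 250, "id": 1}
diffs on Profile not affecting the asked answer:
  enum Role (field severity in record Profile): symbol URGENT added -> shifts the Profile verdicts, not this decode
  field scores in record Profile: optional changed to required -> shifts the Profile verdicts, not this decode
  removed field balance from record Profile (its key 6 joins the reserved list) -> no rule fires on it and the decoded Profile view is identical with or without it


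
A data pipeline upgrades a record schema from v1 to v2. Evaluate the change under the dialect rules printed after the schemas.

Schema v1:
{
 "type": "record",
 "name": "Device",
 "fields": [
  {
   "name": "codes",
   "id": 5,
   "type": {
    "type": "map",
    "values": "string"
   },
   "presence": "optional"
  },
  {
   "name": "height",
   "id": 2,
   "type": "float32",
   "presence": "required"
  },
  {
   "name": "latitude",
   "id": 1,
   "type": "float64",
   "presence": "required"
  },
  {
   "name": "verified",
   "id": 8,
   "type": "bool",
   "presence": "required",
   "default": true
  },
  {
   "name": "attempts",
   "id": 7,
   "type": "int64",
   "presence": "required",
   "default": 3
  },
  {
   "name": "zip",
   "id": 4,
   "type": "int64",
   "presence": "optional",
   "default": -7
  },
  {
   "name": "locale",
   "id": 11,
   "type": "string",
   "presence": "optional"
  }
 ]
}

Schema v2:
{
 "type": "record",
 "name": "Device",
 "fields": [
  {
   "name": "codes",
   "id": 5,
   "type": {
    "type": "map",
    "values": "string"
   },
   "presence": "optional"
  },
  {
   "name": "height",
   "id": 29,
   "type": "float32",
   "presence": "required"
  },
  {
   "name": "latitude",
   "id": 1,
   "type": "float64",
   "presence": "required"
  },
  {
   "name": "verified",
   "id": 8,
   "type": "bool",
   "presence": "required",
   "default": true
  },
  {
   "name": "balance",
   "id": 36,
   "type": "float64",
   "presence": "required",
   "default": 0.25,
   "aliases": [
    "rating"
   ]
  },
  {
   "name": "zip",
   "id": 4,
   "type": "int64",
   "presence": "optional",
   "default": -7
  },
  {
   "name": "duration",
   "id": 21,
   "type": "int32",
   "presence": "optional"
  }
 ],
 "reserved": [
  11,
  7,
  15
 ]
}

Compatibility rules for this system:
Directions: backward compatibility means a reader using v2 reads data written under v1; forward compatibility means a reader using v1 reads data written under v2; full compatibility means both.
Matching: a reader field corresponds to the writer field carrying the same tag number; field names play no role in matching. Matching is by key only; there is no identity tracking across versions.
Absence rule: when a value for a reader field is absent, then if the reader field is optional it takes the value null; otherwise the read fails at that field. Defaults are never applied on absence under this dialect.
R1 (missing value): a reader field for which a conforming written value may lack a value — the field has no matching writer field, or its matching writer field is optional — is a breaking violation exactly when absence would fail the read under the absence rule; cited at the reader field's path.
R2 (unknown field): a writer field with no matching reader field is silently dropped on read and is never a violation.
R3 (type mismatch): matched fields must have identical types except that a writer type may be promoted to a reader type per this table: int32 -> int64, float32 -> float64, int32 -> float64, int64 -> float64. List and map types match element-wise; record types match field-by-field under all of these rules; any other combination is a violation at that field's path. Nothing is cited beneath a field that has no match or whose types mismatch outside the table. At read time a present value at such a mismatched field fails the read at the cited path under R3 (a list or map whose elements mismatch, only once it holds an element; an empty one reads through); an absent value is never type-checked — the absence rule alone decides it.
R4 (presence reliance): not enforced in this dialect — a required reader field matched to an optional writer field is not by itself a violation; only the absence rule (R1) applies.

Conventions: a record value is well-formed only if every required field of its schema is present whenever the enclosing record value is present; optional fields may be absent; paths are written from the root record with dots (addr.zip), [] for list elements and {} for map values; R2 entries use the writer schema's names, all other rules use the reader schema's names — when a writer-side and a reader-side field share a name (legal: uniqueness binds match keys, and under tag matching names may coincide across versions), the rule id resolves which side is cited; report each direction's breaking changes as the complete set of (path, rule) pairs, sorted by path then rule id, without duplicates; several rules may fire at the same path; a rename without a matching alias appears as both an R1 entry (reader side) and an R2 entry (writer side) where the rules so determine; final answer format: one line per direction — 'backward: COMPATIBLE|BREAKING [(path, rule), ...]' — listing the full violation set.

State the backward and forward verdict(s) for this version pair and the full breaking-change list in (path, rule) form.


in Device below, arrows point writer -> reader
backward analysis of Device with v2 as reader and v1 as writer:
  map<string, string> -> map<string, string>, writer optional: codes aligns to codes
  height has no writer counterpart
  float64 -> float64, writer required: latitude aligns to latitude
  bool -> bool, writer required: verified aligns to verified
  balance has no writer counterpart
  int64 -> int64, writer optional: zip aligns to zip
  duration has no writer counterpart
  writer field height has no reader counterpart
  writer field attempts has no reader counterpart
  writer field locale has no reader counterpart
  rule R1 violated at balance
  rule R1 violated at height
  => backward: BREAKING (2)
forward analysis of Device with v1 as reader and v2 as writer:
  map<string, string> -> map<string, string>, writer optional: codes aligns to codes
  height has no writer counterpart
  float64 -> float64, writer required: latitude aligns to latitude
  bool -> bool, writer required: verified aligns to verified
  attempts has no writer counterpart
  int64 -> int64, writer optional: zip aligns to zip
  locale has no writer counterpart
  writer field height has no reader counterpart
  writer field balance has no reader counterpart
  writer field duration has no reader counterpart
  rule R1 violated at attempts
  rule R1 violated at height
  => forward: BREAKING (2)

backward: BREAKING [(balance, R1), (height, R1)]; forward: BREAKING [(attempts, R1), (height, R1)]


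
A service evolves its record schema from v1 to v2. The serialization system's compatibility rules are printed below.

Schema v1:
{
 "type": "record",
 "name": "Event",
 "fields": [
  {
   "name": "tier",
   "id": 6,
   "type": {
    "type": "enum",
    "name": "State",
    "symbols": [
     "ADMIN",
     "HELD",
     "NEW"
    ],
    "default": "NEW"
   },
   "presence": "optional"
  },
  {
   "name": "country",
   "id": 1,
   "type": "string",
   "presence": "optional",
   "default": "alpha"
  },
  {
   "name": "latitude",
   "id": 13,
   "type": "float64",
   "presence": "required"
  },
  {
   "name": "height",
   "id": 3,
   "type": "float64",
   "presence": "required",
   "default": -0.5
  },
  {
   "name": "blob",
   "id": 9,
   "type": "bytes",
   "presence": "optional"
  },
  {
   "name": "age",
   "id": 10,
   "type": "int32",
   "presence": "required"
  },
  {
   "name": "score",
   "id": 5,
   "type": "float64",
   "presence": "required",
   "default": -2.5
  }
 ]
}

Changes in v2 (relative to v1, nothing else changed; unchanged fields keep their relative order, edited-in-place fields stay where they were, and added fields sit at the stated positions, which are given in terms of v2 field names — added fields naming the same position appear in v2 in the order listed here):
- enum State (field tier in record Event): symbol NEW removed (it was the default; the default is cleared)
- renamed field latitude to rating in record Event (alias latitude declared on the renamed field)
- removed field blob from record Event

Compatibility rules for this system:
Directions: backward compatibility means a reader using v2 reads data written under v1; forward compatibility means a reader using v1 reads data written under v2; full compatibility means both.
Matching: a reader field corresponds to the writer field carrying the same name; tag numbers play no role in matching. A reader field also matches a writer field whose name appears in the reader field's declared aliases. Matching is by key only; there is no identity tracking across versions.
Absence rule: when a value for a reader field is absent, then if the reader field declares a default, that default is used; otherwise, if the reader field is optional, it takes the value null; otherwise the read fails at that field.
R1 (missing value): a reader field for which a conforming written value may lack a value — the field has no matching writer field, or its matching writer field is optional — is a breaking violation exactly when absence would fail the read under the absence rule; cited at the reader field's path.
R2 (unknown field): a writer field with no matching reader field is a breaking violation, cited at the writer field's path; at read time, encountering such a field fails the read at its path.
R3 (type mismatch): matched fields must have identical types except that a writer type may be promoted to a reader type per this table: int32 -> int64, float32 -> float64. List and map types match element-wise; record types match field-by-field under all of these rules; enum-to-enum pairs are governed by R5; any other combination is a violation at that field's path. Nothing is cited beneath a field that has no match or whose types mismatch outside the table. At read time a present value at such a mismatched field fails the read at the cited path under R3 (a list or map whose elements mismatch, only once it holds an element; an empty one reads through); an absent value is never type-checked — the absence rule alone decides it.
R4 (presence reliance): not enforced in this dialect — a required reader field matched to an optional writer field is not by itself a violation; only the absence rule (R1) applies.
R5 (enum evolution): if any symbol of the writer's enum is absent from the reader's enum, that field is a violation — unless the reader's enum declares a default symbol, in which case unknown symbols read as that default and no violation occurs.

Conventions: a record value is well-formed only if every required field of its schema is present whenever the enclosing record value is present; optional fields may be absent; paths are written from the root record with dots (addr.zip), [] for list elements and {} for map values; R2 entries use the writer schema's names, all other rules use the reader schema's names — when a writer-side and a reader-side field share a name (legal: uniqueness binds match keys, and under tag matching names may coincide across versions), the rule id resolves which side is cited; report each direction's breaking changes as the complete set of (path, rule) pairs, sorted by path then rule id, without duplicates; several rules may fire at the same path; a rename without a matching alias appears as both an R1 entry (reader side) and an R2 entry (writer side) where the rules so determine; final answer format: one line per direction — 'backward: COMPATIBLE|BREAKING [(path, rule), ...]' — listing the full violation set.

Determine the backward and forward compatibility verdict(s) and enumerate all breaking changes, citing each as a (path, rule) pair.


the writer's type comes first in each Event pair
checking backward for Event: reader v2 against writer v1:
  State -> State, writer optional: tier aligns to tier
  string -> string, writer optional: country aligns to country
  float64 -> float64, writer required: rating aligns to latitude
  float64 -> float64, writer required: height aligns to height
  int32 -> int32, writer required: age aligns to age
  float64 -> float64, writer required: score aligns to score
  writer blob: unknown to reader
  breaking: (blob, R2)
  breaking: (tier, R5)
  => backward verdict for Event: BREAKING, 2 violation(s)
checking forward for Event: reader v1 against writer v2:
  State -> State, writer optional: tier aligns to tier
  string -> string, writer optional: country aligns to country
  no writer field matches reader latitude
  float64 -> float64, writer required: height aligns to height
  no writer field matches reader blob
  int32 -> int32, writer required: age aligns to age
  float64 -> float64, writer required: score aligns to score
  writer rating: unknown to reader
  breaking: (latitude, R1)
  breaking: (rating, R2)
  => forward verdict for Event: BREAKING, 2 violation(s)

backward: BREAKING [(blob, R2), (tier, R5)]; forward: BREAKING [(latitude, R1), (rating, R2)]


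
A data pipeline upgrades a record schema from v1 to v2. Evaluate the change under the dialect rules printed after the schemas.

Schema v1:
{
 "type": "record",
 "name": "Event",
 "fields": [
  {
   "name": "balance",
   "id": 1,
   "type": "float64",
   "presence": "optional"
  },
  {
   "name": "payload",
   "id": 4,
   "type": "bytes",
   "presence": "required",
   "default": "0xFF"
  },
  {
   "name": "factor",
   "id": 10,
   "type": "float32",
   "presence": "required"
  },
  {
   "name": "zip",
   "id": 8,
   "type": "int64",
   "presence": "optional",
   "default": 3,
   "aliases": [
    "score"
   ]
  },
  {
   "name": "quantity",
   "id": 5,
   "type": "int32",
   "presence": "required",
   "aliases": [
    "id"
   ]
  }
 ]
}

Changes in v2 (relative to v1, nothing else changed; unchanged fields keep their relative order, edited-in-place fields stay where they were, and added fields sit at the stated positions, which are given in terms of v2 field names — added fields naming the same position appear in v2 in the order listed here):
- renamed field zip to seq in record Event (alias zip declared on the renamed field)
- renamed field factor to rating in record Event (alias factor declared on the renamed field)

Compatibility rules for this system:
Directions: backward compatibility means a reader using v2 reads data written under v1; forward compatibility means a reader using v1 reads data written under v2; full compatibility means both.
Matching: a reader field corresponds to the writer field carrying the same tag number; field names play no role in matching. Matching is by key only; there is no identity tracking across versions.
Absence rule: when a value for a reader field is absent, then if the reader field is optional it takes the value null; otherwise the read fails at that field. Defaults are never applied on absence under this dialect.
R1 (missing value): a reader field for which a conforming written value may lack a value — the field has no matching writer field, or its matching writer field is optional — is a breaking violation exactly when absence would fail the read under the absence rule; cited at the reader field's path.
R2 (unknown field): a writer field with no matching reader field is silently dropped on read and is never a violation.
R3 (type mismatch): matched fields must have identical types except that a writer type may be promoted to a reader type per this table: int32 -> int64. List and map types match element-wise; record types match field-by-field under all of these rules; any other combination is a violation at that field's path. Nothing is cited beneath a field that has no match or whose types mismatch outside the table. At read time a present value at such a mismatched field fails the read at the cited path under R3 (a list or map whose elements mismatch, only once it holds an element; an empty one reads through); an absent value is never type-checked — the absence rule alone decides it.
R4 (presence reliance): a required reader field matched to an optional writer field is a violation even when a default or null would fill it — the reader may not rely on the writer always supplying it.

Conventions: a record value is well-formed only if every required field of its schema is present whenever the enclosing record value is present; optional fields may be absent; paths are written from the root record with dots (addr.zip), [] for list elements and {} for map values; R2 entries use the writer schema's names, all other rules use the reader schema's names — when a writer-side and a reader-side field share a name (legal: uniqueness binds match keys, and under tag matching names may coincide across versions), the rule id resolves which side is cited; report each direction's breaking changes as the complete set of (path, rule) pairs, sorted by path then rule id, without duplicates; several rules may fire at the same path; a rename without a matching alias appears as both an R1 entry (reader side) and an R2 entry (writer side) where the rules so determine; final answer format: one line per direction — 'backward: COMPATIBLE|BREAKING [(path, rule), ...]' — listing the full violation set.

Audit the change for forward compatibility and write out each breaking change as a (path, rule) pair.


forward: COMPATIBLE []

in Event below, arrows point writer -> reader
forward for Event (reader v1, writer v2):
  balance: float64 -> float64, writer optional; from balance
  payload: bytes -> bytes, writer required; from payload
  factor: float32 -> float32, writer required; from rating
  zip: int64 -> int64, writer optional; from seq
  quantity: int32 -> int32, writer required; from quantity
  => forward: COMPATIBLE
remaining Event differences; none change what is asked:
  renamed field zip to seq in record Event (alias zip declared on the renamed field) -> inert for the asked Event verdict: nothing fires
  renamed field factor to rating in record Event (alias factor declared on the renamed field) -> inert for the asked Event verdict: nothing fires
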